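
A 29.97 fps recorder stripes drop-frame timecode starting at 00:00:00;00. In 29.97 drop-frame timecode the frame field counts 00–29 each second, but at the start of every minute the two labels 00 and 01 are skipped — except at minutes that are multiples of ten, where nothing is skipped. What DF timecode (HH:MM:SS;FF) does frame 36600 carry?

00:20:21;06

Each 10-minute DF block holds 10 × 60 × 30 − 9 × 2 = 17982 frames. 36600 ÷ 17982 → 2 full blocks, remainder 636.
Within the partial block the first minute is 1800 frames and each further minute 1798, so 0 further minute boundaries passed. Total skipped labels = 18 × 2 + 2 × 0 = 36.
Non-drop label index = 36600 + 36 = 36636; at 30 labels/s that is 00:20:21:06, i.e. DF 00:20:21;06.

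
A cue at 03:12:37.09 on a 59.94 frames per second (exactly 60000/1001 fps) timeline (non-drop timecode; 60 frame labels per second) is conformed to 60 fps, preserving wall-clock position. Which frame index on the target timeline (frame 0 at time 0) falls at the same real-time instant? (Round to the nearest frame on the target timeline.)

frame 694122

Source frame index: (3×3600 + 12×60 + 37) × 60 + 9 = 693429.
Real time: 693429 / (60000/1001) = 231374143/20000 s.
Target frame: (231374143/20000) × (60) = 694122429/1000 ≈ 694122.429 → 694122.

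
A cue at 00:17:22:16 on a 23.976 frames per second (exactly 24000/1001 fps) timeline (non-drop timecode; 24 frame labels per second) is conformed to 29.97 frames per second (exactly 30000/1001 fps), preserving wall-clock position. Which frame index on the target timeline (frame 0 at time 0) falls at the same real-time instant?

frame 31280

Source frame index: (0×3600 + 17×60 + 22) × 24 + 16 = 25024.
Real time: 25024 / (24000/1001) = 391391/375 s.
Target frame: (391391/375) × (30000/1001) = 31280.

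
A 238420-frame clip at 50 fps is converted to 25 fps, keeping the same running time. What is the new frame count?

Target frames = source frames × (target rate / source rate) = 238420 × (25)/(50) = 238420 × 1/2 = 119210.

119210 frames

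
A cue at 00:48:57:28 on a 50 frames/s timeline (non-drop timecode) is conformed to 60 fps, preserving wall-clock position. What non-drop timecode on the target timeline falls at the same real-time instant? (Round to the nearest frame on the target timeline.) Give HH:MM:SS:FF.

Source frame index: (0×3600 + 48×60 + 57) × 50 + 28 = 146878.
Real time: 146878 / (50) = 73439/25 s.
Target frame: (73439/25) × (60) = 881268/5 ≈ 176253.600 → 176254.
At 60 labels/s: frame 176254 → 00:48:57:34.

00:48:57:34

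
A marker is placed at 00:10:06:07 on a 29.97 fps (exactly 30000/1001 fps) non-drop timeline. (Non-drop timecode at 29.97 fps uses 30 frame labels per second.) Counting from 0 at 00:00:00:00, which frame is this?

Total seconds to the label: (0 × 3600 + 10 × 60 + 6) = 606.
Frame index = 606 × 30 + 7 = 18187.

18187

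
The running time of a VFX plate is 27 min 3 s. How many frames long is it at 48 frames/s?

27 min 3 s = 1623 s.
Frames = 1623 × 48 = 77904.

77904 frames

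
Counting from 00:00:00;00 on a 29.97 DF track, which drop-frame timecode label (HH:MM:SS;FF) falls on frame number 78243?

00:43:30;21

Ten DF minutes hold 17982 frames, so frame 78243 lies in block 4 (frames 71928–89909) with 6315 frames into that block.
The block's first minute is 1800 frames and the rest 1798 each; 6315 frames reaches minute 3, so 4 × 18 + 3 × 2 = 78 labels have been skipped so far.
Adding those back, label number 78243 + 78 = 78321 at 30 labels/s is 2610 s + 21 f = 0 h 43 min 30 s frame 21, i.e. 00:43:30;21.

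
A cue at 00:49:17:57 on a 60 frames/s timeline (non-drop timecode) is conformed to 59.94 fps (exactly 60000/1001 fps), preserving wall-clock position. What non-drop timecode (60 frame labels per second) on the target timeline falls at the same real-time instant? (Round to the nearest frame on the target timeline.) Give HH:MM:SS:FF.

00:49:15:00

Source frame index: (0×3600 + 49×60 + 17) × 60 + 57 = 177477.
Real time: 177477 / (60) = 59159/20 s.
Target frame: (59159/20) × (60000/1001) = 177477000/1001 ≈ 177299.700 → 177300.
At 60 labels/s: frame 177300 → 00:49:15:00.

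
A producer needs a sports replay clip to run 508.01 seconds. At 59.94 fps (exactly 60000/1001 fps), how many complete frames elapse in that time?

Frames = 508.01 × 60000/1001 = 30480600/1001 ≈ 30450.1499.
Complete frames: 30450.

30450 frames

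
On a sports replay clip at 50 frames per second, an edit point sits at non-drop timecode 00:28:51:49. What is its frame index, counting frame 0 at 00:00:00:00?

Total seconds to the label: (0 × 3600 + 28 × 60 + 51) = 1731.
Frame index = 1731 × 50 + 49 = 86599.

frame 86599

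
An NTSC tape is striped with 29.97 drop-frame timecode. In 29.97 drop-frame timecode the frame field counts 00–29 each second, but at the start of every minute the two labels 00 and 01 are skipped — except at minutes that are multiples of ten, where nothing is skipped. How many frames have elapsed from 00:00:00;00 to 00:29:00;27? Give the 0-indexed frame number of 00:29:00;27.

52173

As if non-drop at 30 labels/s: (0 × 3600 + 29 × 60 + 0) × 30 + 27 = 52227.
Minute boundaries passed: 29; those not divisible by 10: 29 − 2 = 27; dropped labels = 2 × 27 = 54.
Actual frame index = 52227 − 54 = 52173.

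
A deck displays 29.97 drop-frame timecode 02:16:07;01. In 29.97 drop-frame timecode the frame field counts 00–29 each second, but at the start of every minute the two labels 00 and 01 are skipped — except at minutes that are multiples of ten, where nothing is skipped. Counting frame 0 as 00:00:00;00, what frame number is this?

Complete 10-minute blocks: 13, each 17982 frames → 233766.
Remaining 6 whole minutes in the current block: 1800 + 5 × 1798 = 10790 frames.
Within the current minute: 7 × 30 + 1 − 2 = 209 (labels ;00/;01 skipped at this minute). Total = 233766 + 10790 + 209 = 244765.

244765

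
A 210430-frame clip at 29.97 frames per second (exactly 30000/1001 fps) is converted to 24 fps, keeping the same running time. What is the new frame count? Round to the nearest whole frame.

Frames at target rate = 210430 × (24) / (30000/1001) = 21064043/125 ≈ 168512.344.
Nearest whole frame: 168512.

168512 frames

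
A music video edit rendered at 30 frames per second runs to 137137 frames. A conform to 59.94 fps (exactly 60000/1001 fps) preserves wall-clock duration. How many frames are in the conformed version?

274000 frames

Target frames = source frames × (target rate / source rate) = 137137 × (60000/1001)/(30) = 137137 × 2000/1001 = 274000.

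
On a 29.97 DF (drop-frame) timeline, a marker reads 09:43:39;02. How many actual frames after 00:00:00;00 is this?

1049522

As if non-drop at 30 labels/s: (9 × 3600 + 43 × 60 + 39) × 30 + 2 = 1050572.
Minute boundaries passed: 583; those not divisible by 10: 583 − 58 = 525; dropped labels = 2 × 525 = 1050.
Actual frame index = 1050572 − 1050 = 1049522.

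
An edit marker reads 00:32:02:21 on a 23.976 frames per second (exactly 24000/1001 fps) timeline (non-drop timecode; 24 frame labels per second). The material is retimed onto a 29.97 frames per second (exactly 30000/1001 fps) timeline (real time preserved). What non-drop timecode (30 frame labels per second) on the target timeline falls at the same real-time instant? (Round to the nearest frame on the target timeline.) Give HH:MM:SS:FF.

00:32:02:26

Source frame index: (0×3600 + 32×60 + 2) × 24 + 21 = 46149.
Real time: 46149 / (24000/1001) = 15398383/8000 s.
Target frame: (15398383/8000) × (30000/1001) = 230745/4 ≈ 57686.250 → 57686.
At 30 labels/s: frame 57686 → 00:32:02:26.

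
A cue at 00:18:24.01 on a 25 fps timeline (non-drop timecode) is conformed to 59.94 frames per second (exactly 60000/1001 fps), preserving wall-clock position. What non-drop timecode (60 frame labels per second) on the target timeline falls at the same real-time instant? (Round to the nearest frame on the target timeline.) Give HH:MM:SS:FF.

00:18:22:56

Source frame index: (0×3600 + 18×60 + 24) × 25 + 1 = 27601.
Real time: 27601 / (25) = 27601/25 s.
Target frame: (27601/25) × (60000/1001) = 9463200/143 ≈ 66176.224 → 66176.
At 60 labels/s: frame 66176 → 00:18:22:56.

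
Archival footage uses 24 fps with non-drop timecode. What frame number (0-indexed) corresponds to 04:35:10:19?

396259

Total seconds to the label: (4 × 3600 + 35 × 60 + 10) = 16510.
Frame index = 16510 × 24 + 19 = 396259.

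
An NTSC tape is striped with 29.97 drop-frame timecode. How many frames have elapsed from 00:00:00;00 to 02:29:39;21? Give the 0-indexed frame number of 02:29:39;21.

269121

As if non-drop at 30 labels/s: (2 × 3600 + 29 × 60 + 39) × 30 + 21 = 269391.
Minute boundaries passed: 149; those not divisible by 10: 149 − 14 = 135; dropped labels = 2 × 135 = 270.
Actual frame index = 269391 − 270 = 269121.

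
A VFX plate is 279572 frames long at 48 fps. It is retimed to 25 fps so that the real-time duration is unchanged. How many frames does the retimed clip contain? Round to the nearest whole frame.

Frames at target rate = 279572 × (25) / (48) = 1747325/12 ≈ 145610.417.
Nearest whole frame: 145610.

145610 frames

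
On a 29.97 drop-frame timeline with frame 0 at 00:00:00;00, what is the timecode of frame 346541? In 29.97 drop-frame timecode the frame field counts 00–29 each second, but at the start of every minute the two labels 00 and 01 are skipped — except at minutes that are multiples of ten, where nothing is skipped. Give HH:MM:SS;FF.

Ten DF minutes hold 17982 frames, so frame 346541 lies in block 19 (frames 341658–359639) with 4883 frames into that block.
The block's first minute is 1800 frames and the rest 1798 each; 4883 frames reaches minute 2, so 19 × 18 + 2 × 2 = 346 labels have been skipped so far.
Adding those back, label number 346541 + 346 = 346887 at 30 labels/s is 11562 s + 27 f = 3 h 12 min 42 s frame 27, i.e. 03:12:42;27.

03:12:42;27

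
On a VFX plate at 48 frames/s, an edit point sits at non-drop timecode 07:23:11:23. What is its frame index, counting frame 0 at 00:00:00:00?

Total seconds to the label: (7 × 3600 + 23 × 60 + 11) = 26591.
Frame index = 26591 × 48 + 23 = 1276391.

1276391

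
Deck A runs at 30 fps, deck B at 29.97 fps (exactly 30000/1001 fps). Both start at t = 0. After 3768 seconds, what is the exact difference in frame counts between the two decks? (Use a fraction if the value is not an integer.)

113040/1001 frames

A emits 30 × 3768 = 113040 frames; B emits 30000/1001 × 3768 = 113040000/1001.
Difference = 113040/1001 frames (≈ 112.9271); B is behind A.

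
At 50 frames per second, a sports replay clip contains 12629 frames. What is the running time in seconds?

Running time = 12629 / (50) = 252.58 s.

252.58 seconds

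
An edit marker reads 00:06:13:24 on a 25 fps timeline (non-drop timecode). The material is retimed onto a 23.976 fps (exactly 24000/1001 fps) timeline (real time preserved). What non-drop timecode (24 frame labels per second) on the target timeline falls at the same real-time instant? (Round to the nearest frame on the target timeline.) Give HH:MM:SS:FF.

00:06:13:14

Source frame index: (0×3600 + 6×60 + 13) × 25 + 24 = 9349.
Real time: 9349 / (25) = 9349/25 s.
Target frame: (9349/25) × (24000/1001) = 8975040/1001 ≈ 8966.074 → 8966.
At 24 labels/s: frame 8966 → 00:06:13:14.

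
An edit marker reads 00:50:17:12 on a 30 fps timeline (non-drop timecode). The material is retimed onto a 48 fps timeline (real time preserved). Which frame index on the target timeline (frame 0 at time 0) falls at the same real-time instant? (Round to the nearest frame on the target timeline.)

Source frame index: (0×3600 + 50×60 + 17) × 30 + 12 = 90522.
Real time: 90522 / (30) = 15087/5 s.
Target frame: (15087/5) × (48) = 724176/5 ≈ 144835.200 → 144835.

frame 144835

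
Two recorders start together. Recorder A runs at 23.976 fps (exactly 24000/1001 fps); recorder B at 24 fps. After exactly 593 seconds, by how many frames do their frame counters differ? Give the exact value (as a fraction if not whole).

14232/1001 frames

A emits 24000/1001 × 593 = 14232000/1001 frames; B emits 24 × 593 = 14232.
Difference = 14232/1001 frames (≈ 14.2178); B is ahead of A.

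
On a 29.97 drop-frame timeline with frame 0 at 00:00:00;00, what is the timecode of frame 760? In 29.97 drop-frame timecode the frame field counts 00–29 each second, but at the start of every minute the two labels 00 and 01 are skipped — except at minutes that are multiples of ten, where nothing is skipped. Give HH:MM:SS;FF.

Ten DF minutes hold 17982 frames, so frame 760 lies in block 0 (frames 0–17981) with 760 frames into that block.
The block's first minute is 1800 frames and the rest 1798 each; 760 frames reaches minute 0, so 0 × 18 + 0 × 2 = 0 labels have been skipped so far.
Adding those back, label number 760 + 0 = 760 at 30 labels/s is 25 s + 10 f = 0 h 0 min 25 s frame 10, i.e. 00:00:25;10.

00:00:25;10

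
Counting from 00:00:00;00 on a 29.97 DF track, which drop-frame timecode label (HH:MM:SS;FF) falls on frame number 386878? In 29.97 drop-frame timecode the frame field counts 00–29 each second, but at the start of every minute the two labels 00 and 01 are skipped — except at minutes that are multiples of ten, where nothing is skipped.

Ten DF minutes hold 17982 frames, so frame 386878 lies in block 21 (frames 377622–395603) with 9256 frames into that block.
The block's first minute is 1800 frames and the rest 1798 each; 9256 frames reaches minute 5, so 21 × 18 + 5 × 2 = 388 labels have been skipped so far.
Adding those back, label number 386878 + 388 = 387266 at 30 labels/s is 12908 s + 26 f = 3 h 35 min 8 s frame 26, i.e. 03:35:08;26.

03:35:08;26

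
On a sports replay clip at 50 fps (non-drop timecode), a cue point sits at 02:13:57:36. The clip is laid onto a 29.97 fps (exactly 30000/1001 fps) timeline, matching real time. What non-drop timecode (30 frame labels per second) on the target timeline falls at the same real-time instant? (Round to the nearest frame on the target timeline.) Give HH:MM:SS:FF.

Source frame index: (2×3600 + 13×60 + 57) × 50 + 36 = 401886.
Real time: 401886 / (50) = 200943/25 s.
Target frame: (200943/25) × (30000/1001) = 241131600/1001 ≈ 240890.709 → 240891.
At 30 labels/s: frame 240891 → 02:13:49:21.

02:13:49:21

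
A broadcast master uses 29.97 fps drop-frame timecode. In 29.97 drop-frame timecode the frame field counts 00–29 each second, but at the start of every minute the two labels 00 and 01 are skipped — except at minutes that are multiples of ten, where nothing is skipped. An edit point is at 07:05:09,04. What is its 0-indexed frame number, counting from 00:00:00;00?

As if non-drop at 30 labels/s: (7 × 3600 + 5 × 60 + 9) × 30 + 4 = 765274.
Minute boundaries passed: 425; those not divisible by 10: 425 − 42 = 383; dropped labels = 2 × 383 = 766.
Actual frame index = 765274 − 766 = 764508.

764508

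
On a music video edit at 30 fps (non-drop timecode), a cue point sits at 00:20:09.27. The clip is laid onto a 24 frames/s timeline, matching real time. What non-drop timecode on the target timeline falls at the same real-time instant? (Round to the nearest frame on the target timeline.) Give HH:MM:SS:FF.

00:20:09:22

Source frame index: (0×3600 + 20×60 + 9) × 30 + 27 = 36297.
Real time: 36297 / (30) = 12099/10 s.
Target frame: (12099/10) × (24) = 145188/5 ≈ 29037.600 → 29038.
At 24 labels/s: frame 29038 → 00:20:09:22.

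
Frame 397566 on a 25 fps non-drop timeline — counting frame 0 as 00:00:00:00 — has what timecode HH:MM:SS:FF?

397566 ÷ 25 = 15902 full seconds, remainder 16 frames.
15902 s = 4 h 25 min 2 s.
Timecode: 04:25:02:16.

04:25:02:16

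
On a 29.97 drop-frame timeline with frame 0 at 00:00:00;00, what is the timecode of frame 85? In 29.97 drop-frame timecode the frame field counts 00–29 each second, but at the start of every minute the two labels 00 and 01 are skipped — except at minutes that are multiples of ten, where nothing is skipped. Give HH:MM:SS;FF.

00:00:02;25

Ten DF minutes hold 17982 frames, so frame 85 lies in block 0 (frames 0–17981) with 85 frames into that block.
The block's first minute is 1800 frames and the rest 1798 each; 85 frames reaches minute 0, so 0 × 18 + 0 × 2 = 0 labels have been skipped so far.
Adding those back, label number 85 + 0 = 85 at 30 labels/s is 2 s + 25 f = 0 h 0 min 2 s frame 25, i.e. 00:00:02;25.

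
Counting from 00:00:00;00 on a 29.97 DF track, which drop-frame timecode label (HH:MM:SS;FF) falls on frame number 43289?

00:24:04;13

Each 10-minute DF block holds 10 × 60 × 30 − 9 × 2 = 17982 frames. 43289 ÷ 17982 → 2 full blocks, remainder 7325.
Within the partial block the first minute is 1800 frames and each further minute 1798, so 4 further minute boundaries passed. Total skipped labels = 18 × 2 + 2 × 4 = 44.
Non-drop label index = 43289 + 44 = 43333; at 30 labels/s that is 00:24:04:13, i.e. DF 00:24:04;13.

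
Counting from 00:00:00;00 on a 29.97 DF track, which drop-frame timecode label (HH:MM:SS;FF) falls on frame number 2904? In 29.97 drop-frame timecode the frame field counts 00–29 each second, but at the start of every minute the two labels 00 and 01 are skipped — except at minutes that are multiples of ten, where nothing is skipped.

00:01:36;26

Ten DF minutes hold 17982 frames, so frame 2904 lies in block 0 (frames 0–17981) with 2904 frames into that block.
The block's first minute is 1800 frames and the rest 1798 each; 2904 frames reaches minute 1, so 0 × 18 + 1 × 2 = 2 labels have been skipped so far.
Adding those back, label number 2904 + 2 = 2906 at 30 labels/s is 96 s + 26 f = 0 h 1 min 36 s frame 26, i.e. 00:01:36;26.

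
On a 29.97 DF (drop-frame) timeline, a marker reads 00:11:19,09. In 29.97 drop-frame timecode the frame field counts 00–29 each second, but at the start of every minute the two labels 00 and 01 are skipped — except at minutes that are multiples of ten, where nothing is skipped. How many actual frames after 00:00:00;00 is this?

Complete 10-minute blocks: 1, each 17982 frames → 17982.
Remaining 1 whole minute in the current block: 1800 + 0 × 1798 = 1800 frames.
Within the current minute: 19 × 30 + 9 − 2 = 577 (labels ;00/;01 skipped at this minute). Total = 17982 + 1800 + 577 = 20359.

20359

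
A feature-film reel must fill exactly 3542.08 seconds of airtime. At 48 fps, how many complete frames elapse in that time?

Frames = 3542.08 × 48 = 4250496/25 ≈ 170019.8400.
Complete frames: 170019.

170019 frames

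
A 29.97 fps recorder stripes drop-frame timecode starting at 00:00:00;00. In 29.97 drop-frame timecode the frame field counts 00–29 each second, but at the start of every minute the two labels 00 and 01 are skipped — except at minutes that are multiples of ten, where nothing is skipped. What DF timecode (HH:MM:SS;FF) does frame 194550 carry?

Each 10-minute DF block holds 10 × 60 × 30 − 9 × 2 = 17982 frames. 194550 ÷ 17982 → 10 full blocks, remainder 14730.
Within the partial block the first minute is 1800 frames and each further minute 1798, so 8 further minute boundaries passed. Total skipped labels = 18 × 10 + 2 × 8 = 196.
Non-drop label index = 194550 + 196 = 194746; at 30 labels/s that is 01:48:11:16, i.e. DF 01:48:11;16.

01:48:11;16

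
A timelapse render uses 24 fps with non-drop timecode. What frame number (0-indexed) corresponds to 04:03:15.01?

350281

Total seconds to the label: (4 × 3600 + 3 × 60 + 15) = 14595.
Frame index = 14595 × 24 + 1 = 350281.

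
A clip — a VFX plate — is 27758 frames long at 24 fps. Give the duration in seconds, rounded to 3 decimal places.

Running time = 27758 × 1/24 = 13879/12 s ≈ 1156.583 s.

1156.583 seconds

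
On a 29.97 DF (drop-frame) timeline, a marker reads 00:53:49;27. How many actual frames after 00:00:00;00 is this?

Complete 10-minute blocks: 5, each 17982 frames → 89910.
Remaining 3 whole minutes in the current block: 1800 + 2 × 1798 = 5396 frames.
Within the current minute: 49 × 30 + 27 − 2 = 1495 (labels ;00/;01 skipped at this minute). Total = 89910 + 5396 + 1495 = 96801.

96801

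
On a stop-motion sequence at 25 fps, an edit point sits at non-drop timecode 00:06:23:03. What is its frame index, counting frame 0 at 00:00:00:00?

9578

Total seconds to the label: (0 × 3600 + 6 × 60 + 23) = 383.
Frame index = 383 × 25 + 3 = 9578.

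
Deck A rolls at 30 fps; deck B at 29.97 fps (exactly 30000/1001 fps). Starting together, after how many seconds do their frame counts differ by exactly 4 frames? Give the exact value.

2002/15 seconds

The gap grows by |30000/1001 − 30| = 30/1001 frames per second.
Time for a 4-frame gap: 4 ÷ (30/1001) = 2002/15 s.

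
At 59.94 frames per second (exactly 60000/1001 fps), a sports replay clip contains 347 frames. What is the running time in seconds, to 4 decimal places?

5.7891 seconds

Running time = 347 × 1001/60000 = 347347/60000 s ≈ 5.7891 s.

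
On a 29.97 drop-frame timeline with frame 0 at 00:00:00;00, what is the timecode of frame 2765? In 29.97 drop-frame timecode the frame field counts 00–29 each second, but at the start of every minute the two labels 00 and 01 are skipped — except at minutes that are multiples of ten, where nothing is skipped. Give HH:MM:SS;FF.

00:01:32;07

Ten DF minutes hold 17982 frames, so frame 2765 lies in block 0 (frames 0–17981) with 2765 frames into that block.
The block's first minute is 1800 frames and the rest 1798 each; 2765 frames reaches minute 1, so 0 × 18 + 1 × 2 = 2 labels have been skipped so far.
Adding those back, label number 2765 + 2 = 2767 at 30 labels/s is 92 s + 7 f = 0 h 1 min 32 s frame 7, i.e. 00:01:32;07.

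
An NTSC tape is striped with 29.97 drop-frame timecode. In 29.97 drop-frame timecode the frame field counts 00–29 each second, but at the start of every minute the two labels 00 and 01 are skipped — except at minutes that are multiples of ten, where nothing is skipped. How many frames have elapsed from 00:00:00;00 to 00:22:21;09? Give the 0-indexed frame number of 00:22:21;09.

As if non-drop at 30 labels/s: (0 × 3600 + 22 × 60 + 21) × 30 + 9 = 40239.
Minute boundaries passed: 22; those not divisible by 10: 22 − 2 = 20; dropped labels = 2 × 20 = 40.
Actual frame index = 40239 − 40 = 40199.

40199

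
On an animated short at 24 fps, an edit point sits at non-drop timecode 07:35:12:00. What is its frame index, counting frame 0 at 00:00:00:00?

frame 655488

Total seconds to the label: (7 × 3600 + 35 × 60 + 12) = 27312.
Frame index = 27312 × 24 + 0 = 655488.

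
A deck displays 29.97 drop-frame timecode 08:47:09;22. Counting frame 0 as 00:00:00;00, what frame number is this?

947942

Complete 10-minute blocks: 52, each 17982 frames → 935064.
Remaining 7 whole minutes in the current block: 1800 + 6 × 1798 = 12588 frames.
Within the current minute: 9 × 30 + 22 − 2 = 290 (labels ;00/;01 skipped at this minute). Total = 935064 + 12588 + 290 = 947942.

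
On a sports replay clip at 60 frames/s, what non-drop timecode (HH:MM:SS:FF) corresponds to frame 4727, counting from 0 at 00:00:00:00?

4727 ÷ 60 = 78 full seconds, remainder 47 frames.
78 s = 0 h 1 min 18 s.
Timecode: 00:01:18:47.

00:01:18:47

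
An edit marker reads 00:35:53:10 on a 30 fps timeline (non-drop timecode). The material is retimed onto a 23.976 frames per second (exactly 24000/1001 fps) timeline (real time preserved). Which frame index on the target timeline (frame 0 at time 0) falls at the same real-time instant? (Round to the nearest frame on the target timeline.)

Source frame index: (0×3600 + 35×60 + 53) × 30 + 10 = 64600.
Real time: 64600 / (30) = 6460/3 s.
Target frame: (6460/3) × (24000/1001) = 51680000/1001 ≈ 51628.372 → 51628.

frame 51628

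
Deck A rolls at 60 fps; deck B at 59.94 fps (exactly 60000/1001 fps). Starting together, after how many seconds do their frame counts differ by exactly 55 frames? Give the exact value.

11011/12 seconds

The gap grows by |60000/1001 − 60| = 60/1001 frames per second.
Time for a 55-frame gap: 55 ÷ (60/1001) = 11011/12 s.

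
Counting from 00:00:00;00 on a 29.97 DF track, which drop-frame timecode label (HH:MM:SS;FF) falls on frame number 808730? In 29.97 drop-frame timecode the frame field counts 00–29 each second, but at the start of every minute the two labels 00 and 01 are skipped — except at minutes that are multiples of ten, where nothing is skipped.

Ten DF minutes hold 17982 frames, so frame 808730 lies in block 44 (frames 791208–809189) with 17522 frames into that block.
The block's first minute is 1800 frames and the rest 1798 each; 17522 frames reaches minute 9, so 44 × 18 + 9 × 2 = 810 labels have been skipped so far.
Adding those back, label number 808730 + 810 = 809540 at 30 labels/s is 26984 s + 20 f = 7 h 29 min 44 s frame 20, i.e. 07:29:44;20.

07:29:44;20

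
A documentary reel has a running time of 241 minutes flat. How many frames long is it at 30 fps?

433800 frames

241 min = 14460 s.
Frames = 14460 × 30 = 433800.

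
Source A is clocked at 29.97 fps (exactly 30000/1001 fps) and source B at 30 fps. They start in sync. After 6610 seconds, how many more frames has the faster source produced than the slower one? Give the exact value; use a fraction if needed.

198300/1001 frames

A emits 30000/1001 × 6610 = 198300000/1001 frames; B emits 30 × 6610 = 198300.
Difference = 198300/1001 frames (≈ 198.1019); B is ahead of A.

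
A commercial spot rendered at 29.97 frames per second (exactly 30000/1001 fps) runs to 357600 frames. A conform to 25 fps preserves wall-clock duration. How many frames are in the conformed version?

298298 frames

Target frames = source frames × (target rate / source rate) = 357600 × (25)/(30000/1001) = 357600 × 1001/1200 = 298298.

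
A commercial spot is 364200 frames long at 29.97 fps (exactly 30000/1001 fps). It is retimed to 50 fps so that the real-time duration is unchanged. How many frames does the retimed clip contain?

Target frames = source frames × (target rate / source rate) = 364200 × (50)/(30000/1001) = 364200 × 1001/600 = 607607.

607607 frames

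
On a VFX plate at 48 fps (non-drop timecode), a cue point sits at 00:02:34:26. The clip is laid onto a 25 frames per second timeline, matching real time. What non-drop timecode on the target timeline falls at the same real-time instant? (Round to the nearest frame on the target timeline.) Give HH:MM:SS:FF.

Source frame index: (0×3600 + 2×60 + 34) × 48 + 26 = 7418.
Real time: 7418 / (48) = 3709/24 s.
Target frame: (3709/24) × (25) = 92725/24 ≈ 3863.542 → 3864.
At 25 labels/s: frame 3864 → 00:02:34:14.

00:02:34:14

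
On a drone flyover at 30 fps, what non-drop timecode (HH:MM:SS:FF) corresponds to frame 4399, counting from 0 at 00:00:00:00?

4399 ÷ 30 = 146 full seconds, remainder 19 frames.
146 s = 0 h 2 min 26 s.
Timecode: 00:02:26:19.

00:02:26:19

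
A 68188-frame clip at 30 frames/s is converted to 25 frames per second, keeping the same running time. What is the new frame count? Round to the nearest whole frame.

Frames at target rate = 68188 × (25) / (30) = 170470/3 ≈ 56823.333.
Nearest whole frame: 56823.

56823 frames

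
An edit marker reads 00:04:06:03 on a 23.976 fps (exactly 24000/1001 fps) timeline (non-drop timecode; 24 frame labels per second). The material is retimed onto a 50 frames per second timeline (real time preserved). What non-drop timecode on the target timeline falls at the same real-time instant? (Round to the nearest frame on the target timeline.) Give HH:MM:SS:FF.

Source frame index: (0×3600 + 4×60 + 6) × 24 + 3 = 5907.
Real time: 5907 / (24000/1001) = 1970969/8000 s.
Target frame: (1970969/8000) × (50) = 1970969/160 ≈ 12318.556 → 12319.
At 50 labels/s: frame 12319 → 00:04:06:19.

00:04:06:19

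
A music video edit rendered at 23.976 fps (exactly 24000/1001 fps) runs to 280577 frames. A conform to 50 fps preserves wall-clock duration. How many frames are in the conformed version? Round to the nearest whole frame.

585120 frames

Frames at target rate = 280577 × (50) / (24000/1001) = 280857577/480 ≈ 585119.952.
Nearest whole frame: 585120.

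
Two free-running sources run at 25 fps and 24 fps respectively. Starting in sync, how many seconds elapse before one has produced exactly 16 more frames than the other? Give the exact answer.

16 seconds

The gap grows by |24 − 25| = 1 frame per second.
Time for a 16-frame gap: 16 ÷ (1) = 16 s.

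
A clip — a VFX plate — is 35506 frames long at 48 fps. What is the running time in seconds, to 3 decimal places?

739.708 seconds

Running time = 35506 × 1/48 = 17753/24 s ≈ 739.708 s.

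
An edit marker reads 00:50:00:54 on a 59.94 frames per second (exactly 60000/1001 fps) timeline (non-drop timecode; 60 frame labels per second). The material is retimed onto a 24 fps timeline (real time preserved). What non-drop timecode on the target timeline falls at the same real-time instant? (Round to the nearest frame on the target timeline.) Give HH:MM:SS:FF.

Source frame index: (0×3600 + 50×60 + 0) × 60 + 54 = 180054.
Real time: 180054 / (60000/1001) = 30039009/10000 s.
Target frame: (30039009/10000) × (24) = 90117027/1250 ≈ 72093.622 → 72094.
At 24 labels/s: frame 72094 → 00:50:03:22.

00:50:03:22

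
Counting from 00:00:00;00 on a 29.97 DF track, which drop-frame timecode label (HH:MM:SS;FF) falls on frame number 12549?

00:06:58;21

Ten DF minutes hold 17982 frames, so frame 12549 lies in block 0 (frames 0–17981) with 12549 frames into that block.
The block's first minute is 1800 frames and the rest 1798 each; 12549 frames reaches minute 6, so 0 × 18 + 6 × 2 = 12 labels have been skipped so far.
Adding those back, label number 12549 + 12 = 12561 at 30 labels/s is 418 s + 21 f = 0 h 6 min 58 s frame 21, i.e. 00:06:58;21.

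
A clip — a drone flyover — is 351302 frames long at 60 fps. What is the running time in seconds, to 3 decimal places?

Running time = 351302 × 1/60 = 175651/30 s ≈ 5855.033 s.

5855.033 seconds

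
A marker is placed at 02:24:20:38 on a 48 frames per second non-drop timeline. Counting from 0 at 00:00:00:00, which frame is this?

frame 415718

Total seconds to the label: (2 × 3600 + 24 × 60 + 20) = 8660.
Frame index = 8660 × 48 + 38 = 415718.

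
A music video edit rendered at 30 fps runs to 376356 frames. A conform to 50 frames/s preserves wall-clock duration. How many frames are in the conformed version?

627260 frames

Target frames = source frames × (target rate / source rate) = 376356 × (50)/(30) = 376356 × 5/3 = 627260.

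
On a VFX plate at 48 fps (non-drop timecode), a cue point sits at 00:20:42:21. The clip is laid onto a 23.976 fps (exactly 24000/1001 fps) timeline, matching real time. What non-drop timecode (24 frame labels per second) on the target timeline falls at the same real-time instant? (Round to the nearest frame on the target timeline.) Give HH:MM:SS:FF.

00:20:41:05

Source frame index: (0×3600 + 20×60 + 42) × 48 + 21 = 59637.
Real time: 59637 / (48) = 19879/16 s.
Target frame: (19879/16) × (24000/1001) = 29818500/1001 ≈ 29788.711 → 29789.
At 24 labels/s: frame 29789 → 00:20:41:05.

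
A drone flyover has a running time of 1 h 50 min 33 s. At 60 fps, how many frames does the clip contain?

397980 frames

1 h 50 min 33 s = 6633 s.
Frames = 6633 × 60 = 397980.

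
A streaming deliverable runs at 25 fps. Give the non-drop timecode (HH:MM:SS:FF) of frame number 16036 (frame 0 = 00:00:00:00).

00:10:41:11

16036 ÷ 25 = 641 full seconds, remainder 11 frames.
641 s = 0 h 10 min 41 s.
Timecode: 00:10:41:11.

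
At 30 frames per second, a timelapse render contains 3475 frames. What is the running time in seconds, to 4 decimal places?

Running time = 3475 × 1/30 = 695/6 s ≈ 115.8333 s.

115.8333 seconds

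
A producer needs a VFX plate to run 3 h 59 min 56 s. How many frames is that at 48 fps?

3 h 59 min 56 s = 14396 s.
Frames = 14396 × 48 = 691008.

691008 frames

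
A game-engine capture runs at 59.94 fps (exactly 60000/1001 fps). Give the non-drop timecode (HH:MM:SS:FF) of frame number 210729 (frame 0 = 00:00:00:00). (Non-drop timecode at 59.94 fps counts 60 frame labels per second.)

210729 ÷ 60 = 3512 full seconds, remainder 9 frames.
3512 s = 0 h 58 min 32 s.
Timecode: 00:58:32:09.

00:58:32:09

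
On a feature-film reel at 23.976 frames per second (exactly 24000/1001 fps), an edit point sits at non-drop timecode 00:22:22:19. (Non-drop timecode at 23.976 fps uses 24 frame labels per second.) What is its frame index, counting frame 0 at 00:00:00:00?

Total seconds to the label: (0 × 3600 + 22 × 60 + 22) = 1342.
Frame index = 1342 × 24 + 19 = 32227.

32227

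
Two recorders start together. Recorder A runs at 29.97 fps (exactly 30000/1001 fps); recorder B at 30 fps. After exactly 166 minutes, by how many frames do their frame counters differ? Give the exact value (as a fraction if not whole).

298800/1001 frames

166 min = 9960 s.
A emits 30000/1001 × 9960 = 298800000/1001 frames; B emits 30 × 9960 = 298800.
Difference = 298800/1001 frames (≈ 298.5015); B is ahead of A.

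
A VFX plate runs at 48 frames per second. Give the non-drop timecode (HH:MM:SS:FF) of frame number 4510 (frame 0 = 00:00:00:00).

4510 ÷ 48 = 93 full seconds, remainder 46 frames.
93 s = 0 h 1 min 33 s.
Timecode: 00:01:33:46.

00:01:33:46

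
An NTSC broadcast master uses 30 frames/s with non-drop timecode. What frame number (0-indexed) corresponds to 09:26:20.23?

1019423

Total seconds to the label: (9 × 3600 + 26 × 60 + 20) = 33980.
Frame index = 33980 × 30 + 23 = 1019423.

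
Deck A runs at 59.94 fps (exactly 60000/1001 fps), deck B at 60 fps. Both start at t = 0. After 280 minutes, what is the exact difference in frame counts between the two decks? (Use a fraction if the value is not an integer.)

280 min = 16800 s.
A emits 60000/1001 × 16800 = 144000000/143 frames; B emits 60 × 16800 = 1008000.
Difference = 144000/143 frames (≈ 1006.9930); B is ahead of A.

144000/143 frames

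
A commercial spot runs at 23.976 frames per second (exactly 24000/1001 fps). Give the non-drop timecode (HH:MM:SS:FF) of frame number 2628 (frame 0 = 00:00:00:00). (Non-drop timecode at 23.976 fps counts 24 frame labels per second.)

2628 ÷ 24 = 109 full seconds, remainder 12 frames.
109 s = 0 h 1 min 49 s.
Timecode: 00:01:49:12.

00:01:49:12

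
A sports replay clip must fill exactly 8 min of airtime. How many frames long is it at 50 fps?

24000 frames

8 min = 480 s.
Frames = 480 × 50 = 24000.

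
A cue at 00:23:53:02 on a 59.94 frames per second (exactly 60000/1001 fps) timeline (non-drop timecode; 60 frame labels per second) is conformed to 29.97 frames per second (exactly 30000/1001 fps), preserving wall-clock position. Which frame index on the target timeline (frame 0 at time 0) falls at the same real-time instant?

Source frame index: (0×3600 + 23×60 + 53) × 60 + 2 = 85982.
Real time: 85982 / (60000/1001) = 43033991/30000 s.
Target frame: (43033991/30000) × (30000/1001) = 42991.

frame 42991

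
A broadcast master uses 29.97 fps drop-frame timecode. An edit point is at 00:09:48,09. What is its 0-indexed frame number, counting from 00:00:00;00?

17631

As if non-drop at 30 labels/s: (0 × 3600 + 9 × 60 + 48) × 30 + 9 = 17649.
Minute boundaries passed: 9; those not divisible by 10: 9 − 0 = 9; dropped labels = 2 × 9 = 18.
Actual frame index = 17649 − 18 = 17631.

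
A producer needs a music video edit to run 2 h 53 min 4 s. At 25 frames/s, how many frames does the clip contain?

259600 frames

2 h 53 min 4 s = 10384 s.
Frames = 10384 × 25 = 259600.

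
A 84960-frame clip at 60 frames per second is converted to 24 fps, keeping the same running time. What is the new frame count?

33984 frames

Target frames = source frames × (target rate / source rate) = 84960 × (24)/(60) = 84960 × 2/5 = 33984.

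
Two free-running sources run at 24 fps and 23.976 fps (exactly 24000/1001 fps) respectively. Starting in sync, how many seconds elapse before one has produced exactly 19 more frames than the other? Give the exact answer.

19019/24 seconds

The gap grows by |24000/1001 − 24| = 24/1001 frames per second.
Time for a 19-frame gap: 19 ÷ (24/1001) = 19019/24 s.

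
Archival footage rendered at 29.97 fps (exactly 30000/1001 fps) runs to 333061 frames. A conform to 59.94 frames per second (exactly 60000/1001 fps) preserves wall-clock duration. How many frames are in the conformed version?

Frames at target rate = 333061 × (60000/1001) / (30000/1001) = 666122.

666122 frames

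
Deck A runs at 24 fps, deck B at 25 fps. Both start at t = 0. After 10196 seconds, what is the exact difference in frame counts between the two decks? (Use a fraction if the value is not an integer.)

10196 frames

A emits 24 × 10196 = 244704 frames; B emits 25 × 10196 = 254900.
Difference = 10196 frames; B is ahead of A.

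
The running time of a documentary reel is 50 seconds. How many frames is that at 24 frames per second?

Frames = 50 × 24 = 1200.

1200 frames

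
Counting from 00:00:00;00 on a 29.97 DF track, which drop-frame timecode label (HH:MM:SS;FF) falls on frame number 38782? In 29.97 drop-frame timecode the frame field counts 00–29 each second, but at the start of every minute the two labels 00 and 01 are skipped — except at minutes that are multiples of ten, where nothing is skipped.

Each 10-minute DF block holds 10 × 60 × 30 − 9 × 2 = 17982 frames. 38782 ÷ 17982 → 2 full blocks, remainder 2818.
Within the partial block the first minute is 1800 frames and each further minute 1798, so 1 further minute boundary passed. Total skipped labels = 18 × 2 + 2 × 1 = 38.
Non-drop label index = 38782 + 38 = 38820; at 30 labels/s that is 00:21:34:00, i.e. DF 00:21:34;00.

00:21:34;00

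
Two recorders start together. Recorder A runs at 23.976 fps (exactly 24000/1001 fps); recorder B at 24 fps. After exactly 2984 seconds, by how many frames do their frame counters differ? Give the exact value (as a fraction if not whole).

A emits 24000/1001 × 2984 = 71616000/1001 frames; B emits 24 × 2984 = 71616.
Difference = 71616/1001 frames (≈ 71.5445); B is ahead of A.

71616/1001 frames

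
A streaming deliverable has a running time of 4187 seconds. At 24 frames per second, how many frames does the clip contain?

Frames = 4187 × 24 = 100488.

100488 frames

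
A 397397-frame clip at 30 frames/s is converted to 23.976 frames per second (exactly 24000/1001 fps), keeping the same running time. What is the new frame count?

Target frames = source frames × (target rate / source rate) = 397397 × (24000/1001)/(30) = 397397 × 800/1001 = 317600.

317600 frames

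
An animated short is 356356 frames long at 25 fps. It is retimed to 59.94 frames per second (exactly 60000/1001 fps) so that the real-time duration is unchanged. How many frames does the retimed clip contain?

Target frames = source frames × (target rate / source rate) = 356356 × (60000/1001)/(25) = 356356 × 2400/1001 = 854400.

854400 frames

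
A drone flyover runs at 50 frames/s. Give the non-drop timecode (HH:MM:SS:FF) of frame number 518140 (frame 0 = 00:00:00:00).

518140 ÷ 50 = 10362 full seconds, remainder 40 frames.
10362 s = 2 h 52 min 42 s.
Timecode: 02:52:42:40.

02:52:42:40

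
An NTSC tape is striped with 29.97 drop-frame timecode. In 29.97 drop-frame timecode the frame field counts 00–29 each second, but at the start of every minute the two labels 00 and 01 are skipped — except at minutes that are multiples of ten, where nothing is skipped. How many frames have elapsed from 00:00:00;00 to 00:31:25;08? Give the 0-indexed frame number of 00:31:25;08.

As if non-drop at 30 labels/s: (0 × 3600 + 31 × 60 + 25) × 30 + 8 = 56558.
Minute boundaries passed: 31; those not divisible by 10: 31 − 3 = 28; dropped labels = 2 × 28 = 56.
Actual frame index = 56558 − 56 = 56502.

56502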